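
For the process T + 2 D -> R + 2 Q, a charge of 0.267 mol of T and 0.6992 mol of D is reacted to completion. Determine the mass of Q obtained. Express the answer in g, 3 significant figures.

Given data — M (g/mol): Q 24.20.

n(T) = 0.2670 mol
n(D) = 0.6992 mol
n/ν → T: 0.2670, D: 0.3496; T is limiting.
n(Q) = (2/1) × 0.2670 = 0.5340 mol
mass = 0.5340 × 24.20 = 12.92 g

12.9 g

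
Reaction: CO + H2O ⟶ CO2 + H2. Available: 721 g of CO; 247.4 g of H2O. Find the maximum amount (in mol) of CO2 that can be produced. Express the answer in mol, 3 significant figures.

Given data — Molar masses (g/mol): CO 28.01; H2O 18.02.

n(CO) = 721.0 / 28.01 = 25.74 mol
n(H2O) = 247.4 / 18.02 = 13.73 mol
n/ν → CO: 25.74, H2O: 13.73; H2O is limiting.
n(CO2) = (1/1) × 13.73 = 13.73 mol

13.7 mol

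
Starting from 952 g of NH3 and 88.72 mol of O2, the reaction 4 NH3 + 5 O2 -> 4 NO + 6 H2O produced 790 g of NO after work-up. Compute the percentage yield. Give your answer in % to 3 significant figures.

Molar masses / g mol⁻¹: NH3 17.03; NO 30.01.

47.1 %

n(NH3) = 952.0 / 17.03 = 55.90 mol
n(O2) = 88.72 mol
n/ν for NH3 = 55.90/4 = 13.98
n/ν for O2 = 88.72/5 = 17.74
Smallest n/ν is NH3 → limiting reagent.
theoretical n(NO) = (4/4) × 55.90 = 55.90 mol → 1678 g
% yield = 790 / 1678 × 100 = 47.08 %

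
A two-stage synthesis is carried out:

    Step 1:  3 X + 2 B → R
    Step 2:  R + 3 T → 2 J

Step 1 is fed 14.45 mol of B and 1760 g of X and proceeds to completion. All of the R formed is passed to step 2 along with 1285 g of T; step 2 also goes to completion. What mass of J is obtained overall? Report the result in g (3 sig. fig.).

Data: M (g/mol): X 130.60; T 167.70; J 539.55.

2760 g

Step 1:
n(B) = 14.45 mol
n(X) = 1760 / 130.60 = 13.48 mol
n/ν → B: 7.225, X: 4.493; X is limiting.
n(R) produced = (1/3) × 13.48 = 4.493 mol
Step 2:
n(R) available = 4.493 mol
n(T) = 1285 / 167.70 = 7.662 mol
n/ν → R: 4.493, T: 2.554; T is limiting.
n(J) = (2/3) × 7.662 = 5.108 mol
mass = 5.108 × 539.55 = 2756 g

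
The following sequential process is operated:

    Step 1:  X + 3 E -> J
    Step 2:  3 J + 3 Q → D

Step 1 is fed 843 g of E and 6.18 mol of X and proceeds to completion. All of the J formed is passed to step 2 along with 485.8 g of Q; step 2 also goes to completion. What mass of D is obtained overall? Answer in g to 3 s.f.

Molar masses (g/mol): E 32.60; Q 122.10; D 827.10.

Step 1:
n(E) = 843.0 / 32.60 = 25.86 mol
n(X) = 6.180 mol
n/ν → E: 8.620, X: 6.180; X is limiting.
n(J) produced = (1/1) × 6.180 = 6.180 mol
Step 2:
n(J) available = 6.180 mol
n(Q) = 485.8 / 122.10 = 3.979 mol
n/ν → J: 2.060, Q: 1.326; Q is limiting.
n(D) = (1/3) × 3.979 = 1.326 mol
mass = 1.326 × 827.10 = 1097 g

1100 g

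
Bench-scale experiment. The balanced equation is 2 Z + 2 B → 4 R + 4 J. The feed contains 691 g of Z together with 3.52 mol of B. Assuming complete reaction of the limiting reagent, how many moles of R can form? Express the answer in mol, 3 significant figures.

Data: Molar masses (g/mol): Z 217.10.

n(Z) = 691.0 / 217.10 = 3.183 mol
n(B) = 3.520 mol
n/ν → Z: 1.592, B: 1.760; Z is limiting.
n(R) = (4/2) × 3.183 = 6.366 mol

6.37 mol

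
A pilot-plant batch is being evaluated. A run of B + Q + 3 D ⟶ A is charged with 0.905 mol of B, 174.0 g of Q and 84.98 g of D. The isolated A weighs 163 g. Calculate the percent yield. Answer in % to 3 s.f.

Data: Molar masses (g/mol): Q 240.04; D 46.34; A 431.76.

n(B) = 0.9050 mol
n(Q) = 174.0 / 240.04 = 0.7249 mol
n(D) = 84.98 / 46.34 = 1.834 mol
n/ν → B: 0.9050, Q: 0.7249, D: 0.6113; D is limiting.
theoretical n(A) = (1/3) × 1.834 = 0.6113 mol → 263.9 g
% yield = 163 / 263.9 × 100 = 61.77 %

61.8 %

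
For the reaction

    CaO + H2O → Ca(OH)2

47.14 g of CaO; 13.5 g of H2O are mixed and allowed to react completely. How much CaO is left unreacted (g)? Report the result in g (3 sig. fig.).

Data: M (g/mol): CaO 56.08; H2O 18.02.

5.13 g

n(CaO) = 47.14 / 56.08 = 0.8406 mol
n(H2O) = 13.50 / 18.02 = 0.7492 mol
n/ν → CaO: 0.8406, H2O: 0.7492; H2O is limiting.
CaO consumed = (1/1) × 0.7492 = 0.7492 mol
CaO remaining = 0.8406 − 0.7492 = 0.09140 mol
mass = 0.09140 × 56.08 = 5.126 g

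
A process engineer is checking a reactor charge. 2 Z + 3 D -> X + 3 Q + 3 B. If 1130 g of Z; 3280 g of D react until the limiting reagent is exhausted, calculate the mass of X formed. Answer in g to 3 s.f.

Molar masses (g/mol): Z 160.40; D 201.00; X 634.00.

2230 g

n(Z) = 1130 / 160.40 = 7.045 mol
n(D) = 3280 / 201.00 = 16.32 mol
n/ν → Z: 3.523, D: 5.440; Z is limiting.
n(X) = (1/2) × 7.045 = 3.523 mol
mass = 3.523 × 634.00 = 2234 g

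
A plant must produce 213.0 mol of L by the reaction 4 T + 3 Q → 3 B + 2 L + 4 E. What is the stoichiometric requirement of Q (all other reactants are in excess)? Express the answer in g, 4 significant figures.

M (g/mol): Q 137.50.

n(L) = 213.0 mol
n(Q) = (3/2) × 213.0 = 319.5 mol
mass = 319.5 × 137.50 = 43930 g

43930 g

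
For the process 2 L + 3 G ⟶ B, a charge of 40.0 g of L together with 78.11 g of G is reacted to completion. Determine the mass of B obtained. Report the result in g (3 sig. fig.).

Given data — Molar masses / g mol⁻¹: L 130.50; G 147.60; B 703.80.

n(L) = 40.00 / 130.50 = 0.3065 mol
n(G) = 78.11 / 147.60 = 0.5292 mol
n/ν for L = 0.3065/2 = 0.1533
n/ν for G = 0.5292/3 = 0.1764
Smallest n/ν is L → limiting reagent.
n(B) = (1/2) × 0.3065 = 0.1533 mol
mass = 0.1533 × 703.80 = 107.9 g

108 g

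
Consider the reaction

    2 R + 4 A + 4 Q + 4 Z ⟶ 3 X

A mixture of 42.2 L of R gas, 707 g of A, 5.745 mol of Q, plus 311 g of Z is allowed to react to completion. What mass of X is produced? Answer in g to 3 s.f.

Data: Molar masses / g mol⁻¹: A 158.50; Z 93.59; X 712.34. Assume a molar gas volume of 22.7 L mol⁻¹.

n(R) = 42.20 / 22.7 = 1.859 mol
n(A) = 707.0 / 158.50 = 4.461 mol
n(Q) = 5.745 mol
n(Z) = 311.0 / 93.59 = 3.323 mol
n/ν for R = 1.859/2 = 0.9295
n/ν for A = 4.461/4 = 1.115
n/ν for Q = 5.745/4 = 1.436
n/ν for Z = 3.323/4 = 0.8308
Smallest n/ν is Z → limiting reagent.
n(X) = (3/4) × 3.323 = 2.492 mol
mass = 2.492 × 712.34 = 1775 g

1780 g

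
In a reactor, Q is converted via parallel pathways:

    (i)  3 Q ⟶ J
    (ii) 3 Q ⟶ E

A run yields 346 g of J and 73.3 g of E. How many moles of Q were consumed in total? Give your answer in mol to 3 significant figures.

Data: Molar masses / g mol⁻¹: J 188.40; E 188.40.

n(J) = 346 / 188.40 = 1.837 mol
n(E) = 73.3 / 188.40 = 0.3891 mol
n(Q) via (i) = (3/1)×1.837 = 5.511 mol
n(Q) via (ii) = (3/1)×0.3891 = 1.167 mol
total n(Q) = 5.511 + 1.167 = 6.678 mol

6.68 mol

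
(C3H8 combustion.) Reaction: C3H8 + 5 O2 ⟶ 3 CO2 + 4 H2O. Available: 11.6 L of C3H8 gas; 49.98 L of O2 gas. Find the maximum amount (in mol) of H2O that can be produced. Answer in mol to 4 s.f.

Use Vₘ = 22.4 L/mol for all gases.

n(C3H8) = 11.60 / 22.4 = 0.5179 mol
n(O2) = 49.98 / 22.4 = 2.231 mol
n/ν for C3H8 = 0.5179/1 = 0.5179
n/ν for O2 = 2.231/5 = 0.4462
Smallest n/ν is O2 → limiting reagent.
n(H2O) = (4/5) × 2.231 = 1.785 mol

1.785 mol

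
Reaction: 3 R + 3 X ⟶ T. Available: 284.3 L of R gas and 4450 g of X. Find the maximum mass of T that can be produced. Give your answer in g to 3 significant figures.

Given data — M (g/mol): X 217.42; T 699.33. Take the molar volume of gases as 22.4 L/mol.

2960 g

n(R) = 284.3 / 22.4 = 12.69 mol
n(X) = 4450 / 217.42 = 20.47 mol
n/ν → R: 4.230, X: 6.823; R is limiting.
n(T) = (1/3) × 12.69 = 4.230 mol
mass = 4.230 × 699.33 = 2958 g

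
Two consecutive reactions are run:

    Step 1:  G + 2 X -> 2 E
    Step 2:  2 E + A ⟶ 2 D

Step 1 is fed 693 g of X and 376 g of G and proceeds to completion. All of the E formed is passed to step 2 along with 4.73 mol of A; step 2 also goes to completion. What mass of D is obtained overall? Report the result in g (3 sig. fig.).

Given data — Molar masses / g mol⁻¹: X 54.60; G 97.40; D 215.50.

1660 g

Step 1:
n(X) = 693.0 / 54.60 = 12.69 mol
n(G) = 376.0 / 97.40 = 3.860 mol
n/ν → X: 6.345, G: 3.860; G is limiting.
n(E) produced = (2/1) × 3.860 = 7.720 mol
Step 2:
n(E) available = 7.720 mol
n(A) = 4.730 mol
n/ν → E: 3.860, A: 4.730; E is limiting.
n(D) = (2/2) × 7.720 = 7.720 mol
mass = 7.720 × 215.50 = 1664 g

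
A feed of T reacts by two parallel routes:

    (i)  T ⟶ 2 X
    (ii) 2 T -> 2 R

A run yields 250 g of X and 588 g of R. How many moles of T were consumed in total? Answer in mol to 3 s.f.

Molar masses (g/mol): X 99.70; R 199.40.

4.20 mol

n(X) = 250 / 99.70 = 2.508 mol
n(R) = 588 / 199.40 = 2.949 mol
n(T) via (i) = (1/2)×2.508 = 1.254 mol
n(T) via (ii) = (2/2)×2.949 = 2.949 mol
total n(T) = 1.254 + 2.949 = 4.203 mol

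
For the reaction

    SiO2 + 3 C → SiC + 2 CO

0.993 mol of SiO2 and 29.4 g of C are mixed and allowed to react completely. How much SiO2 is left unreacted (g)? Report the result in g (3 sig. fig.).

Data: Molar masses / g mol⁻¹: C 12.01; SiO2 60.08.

n(SiO2) = 0.9930 mol
n(C) = 29.40 / 12.01 = 2.448 mol
n/ν → SiO2: 0.9930, C: 0.8160; C is limiting.
SiO2 consumed = (1/3) × 2.448 = 0.8160 mol
SiO2 remaining = 0.9930 − 0.8160 = 0.1770 mol
mass = 0.1770 × 60.08 = 10.63 g

10.6 g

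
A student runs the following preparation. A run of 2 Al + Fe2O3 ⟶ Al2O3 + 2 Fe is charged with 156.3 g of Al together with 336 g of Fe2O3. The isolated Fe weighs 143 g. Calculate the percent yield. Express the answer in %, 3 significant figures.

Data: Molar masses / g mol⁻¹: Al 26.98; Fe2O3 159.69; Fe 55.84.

60.9 %

n(Al) = 156.3 / 26.98 = 5.793 mol
n(Fe2O3) = 336.0 / 159.69 = 2.104 mol
n/ν for Al = 5.793/2 = 2.897
n/ν for Fe2O3 = 2.104/1 = 2.104
Smallest n/ν is Fe2O3 → limiting reagent.
theoretical n(Fe) = (2/1) × 2.104 = 4.208 mol → 235.0 g
% yield = 143 / 235.0 × 100 = 60.85 %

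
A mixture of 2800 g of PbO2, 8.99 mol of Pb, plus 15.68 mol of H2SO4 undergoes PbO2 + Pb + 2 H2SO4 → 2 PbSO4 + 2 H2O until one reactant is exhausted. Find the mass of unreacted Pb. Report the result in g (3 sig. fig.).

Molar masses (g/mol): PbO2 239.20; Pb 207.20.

238 g

n(PbO2) = 2800 / 239.20 = 11.71 mol
n(Pb) = 8.990 mol
n(H2SO4) = 15.68 mol
n/ν → PbO2: 11.71, Pb: 8.990, H2SO4: 7.840; H2SO4 is limiting.
Pb consumed = (1/2) × 15.68 = 7.840 mol
Pb remaining = 8.990 − 7.840 = 1.150 mol
mass = 1.150 × 207.20 = 238.3 g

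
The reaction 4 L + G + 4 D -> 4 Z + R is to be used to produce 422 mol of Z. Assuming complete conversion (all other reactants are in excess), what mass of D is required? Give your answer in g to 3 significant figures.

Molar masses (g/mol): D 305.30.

n(Z) = 422.0 mol
n(D) = (4/4) × 422.0 = 422.0 mol
mass = 422.0 × 305.30 = 128800 g

129000 g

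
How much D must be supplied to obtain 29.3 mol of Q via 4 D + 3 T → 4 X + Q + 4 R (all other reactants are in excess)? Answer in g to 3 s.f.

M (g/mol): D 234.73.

n(Q) = 29.30 mol
n(D) = (4/1) × 29.30 = 117.2 mol
mass = 117.2 × 234.73 = 27510 g

27500 g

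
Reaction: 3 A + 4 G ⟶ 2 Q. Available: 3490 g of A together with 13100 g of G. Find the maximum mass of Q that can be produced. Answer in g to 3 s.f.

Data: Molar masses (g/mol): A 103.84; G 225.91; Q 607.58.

13600 g

n(A) = 3490 / 103.84 = 33.61 mol
n(G) = 13100 / 225.91 = 57.99 mol
n/ν → A: 11.20, G: 14.50; A is limiting.
n(Q) = (2/3) × 33.61 = 22.41 mol
mass = 22.41 × 607.58 = 13620 g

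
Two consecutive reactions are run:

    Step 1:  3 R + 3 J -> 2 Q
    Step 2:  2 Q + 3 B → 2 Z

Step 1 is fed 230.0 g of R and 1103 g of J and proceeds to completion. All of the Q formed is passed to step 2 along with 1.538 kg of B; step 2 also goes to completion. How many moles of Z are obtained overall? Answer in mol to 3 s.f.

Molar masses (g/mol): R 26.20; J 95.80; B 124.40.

Step 1:
n(R) = 230.0 / 26.20 = 8.779 mol
n(J) = 1103 / 95.80 = 11.51 mol
n/ν → R: 2.926, J: 3.837; R is limiting.
n(Q) produced = (2/3) × 8.779 = 5.853 mol
Step 2:
n(Q) available = 5.853 mol
n(B) = 1.538×1000 / 124.40 = 12.36 mol
n/ν → Q: 2.927, B: 4.120; Q is limiting.
n(Z) = (2/2) × 5.853 = 5.853 mol

5.85 mol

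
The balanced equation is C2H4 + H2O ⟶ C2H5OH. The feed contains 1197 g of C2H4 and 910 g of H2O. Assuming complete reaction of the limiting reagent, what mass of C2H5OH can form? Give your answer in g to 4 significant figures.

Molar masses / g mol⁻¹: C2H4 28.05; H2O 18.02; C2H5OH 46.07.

n(C2H4) = 1197 / 28.05 = 42.67 mol
n(H2O) = 910.0 / 18.02 = 50.50 mol
n/ν → C2H4: 42.67, H2O: 50.50; C2H4 is limiting.
n(C2H5OH) = (1/1) × 42.67 = 42.67 mol
mass = 42.67 × 46.07 = 1966 g

1966 g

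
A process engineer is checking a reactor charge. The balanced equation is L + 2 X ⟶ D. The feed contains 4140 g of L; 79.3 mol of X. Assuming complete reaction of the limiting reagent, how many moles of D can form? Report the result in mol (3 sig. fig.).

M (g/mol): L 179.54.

n(L) = 4140 / 179.54 = 23.06 mol
n(X) = 79.30 mol
n/ν for L = 23.06/1 = 23.06
n/ν for X = 79.30/2 = 39.65
Smallest n/ν is L → limiting reagent.
n(D) = (1/1) × 23.06 = 23.06 mol

23.1 mol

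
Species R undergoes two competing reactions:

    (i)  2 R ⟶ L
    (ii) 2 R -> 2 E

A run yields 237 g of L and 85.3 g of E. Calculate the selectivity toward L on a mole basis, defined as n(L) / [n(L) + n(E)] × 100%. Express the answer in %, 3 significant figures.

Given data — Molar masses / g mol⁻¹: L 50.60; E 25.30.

58.1 %

n(L) = 237 / 50.60 = 4.684 mol
n(E) = 85.3 / 25.30 = 3.372 mol
selectivity = 4.684/(4.684+3.372) × 100 = 58.14 %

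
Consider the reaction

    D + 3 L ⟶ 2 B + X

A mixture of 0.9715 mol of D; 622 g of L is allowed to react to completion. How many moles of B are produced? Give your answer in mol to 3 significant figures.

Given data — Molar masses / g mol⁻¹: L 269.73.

1.54 mol

n(D) = 0.9715 mol
n(L) = 622.0 / 269.73 = 2.306 mol
n/ν → D: 0.9715, L: 0.7687; L is limiting.
n(B) = (2/3) × 2.306 = 1.537 mol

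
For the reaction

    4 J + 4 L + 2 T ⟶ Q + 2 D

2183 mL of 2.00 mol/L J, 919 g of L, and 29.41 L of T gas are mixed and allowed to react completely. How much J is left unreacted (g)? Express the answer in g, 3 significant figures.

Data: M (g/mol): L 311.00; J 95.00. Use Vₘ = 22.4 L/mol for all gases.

n(J) = 2.00 × 2183/1000 = 4.366 mol
n(L) = 919.0 / 311.00 = 2.955 mol
n(T) = 29.41 / 22.4 = 1.313 mol
n/ν for J = 4.366/4 = 1.092
n/ν for L = 2.955/4 = 0.7388
n/ν for T = 1.313/2 = 0.6565
Smallest n/ν is T → limiting reagent.
J consumed = (4/2) × 1.313 = 2.626 mol
J remaining = 4.366 − 2.626 = 1.740 mol
mass = 1.740 × 95.00 = 165.3 g

165 g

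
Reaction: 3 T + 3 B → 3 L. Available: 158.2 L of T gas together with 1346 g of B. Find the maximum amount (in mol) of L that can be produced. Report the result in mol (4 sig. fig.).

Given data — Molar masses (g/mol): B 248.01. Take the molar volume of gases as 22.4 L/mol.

n(T) = 158.2 / 22.4 = 7.063 mol
n(B) = 1346 / 248.01 = 5.427 mol
n/ν for T = 7.063/3 = 2.354
n/ν for B = 5.427/3 = 1.809
Smallest n/ν is B → limiting reagent.
n(L) = (3/3) × 5.427 = 5.427 mol

5.427 mol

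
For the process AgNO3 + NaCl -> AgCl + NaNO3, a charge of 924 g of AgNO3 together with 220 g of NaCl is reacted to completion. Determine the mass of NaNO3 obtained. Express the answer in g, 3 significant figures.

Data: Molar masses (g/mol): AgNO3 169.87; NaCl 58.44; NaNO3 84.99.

n(AgNO3) = 924.0 / 169.87 = 5.439 mol
n(NaCl) = 220.0 / 58.44 = 3.765 mol
n/ν → AgNO3: 5.439, NaCl: 3.765; NaCl is limiting.
n(NaNO3) = (1/1) × 3.765 = 3.765 mol
mass = 3.765 × 84.99 = 320.0 g

320 g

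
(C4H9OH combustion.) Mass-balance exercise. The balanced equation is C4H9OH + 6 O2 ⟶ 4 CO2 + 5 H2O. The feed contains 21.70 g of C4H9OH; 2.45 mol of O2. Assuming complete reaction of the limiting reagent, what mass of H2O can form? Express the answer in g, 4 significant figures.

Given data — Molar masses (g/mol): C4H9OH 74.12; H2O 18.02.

26.38 g

n(C4H9OH) = 21.70 / 74.12 = 0.2928 mol
n(O2) = 2.450 mol
n/ν → C4H9OH: 0.2928, O2: 0.4083; C4H9OH is limiting.
n(H2O) = (5/1) × 0.2928 = 1.464 mol
mass = 1.464 × 18.02 = 26.38 g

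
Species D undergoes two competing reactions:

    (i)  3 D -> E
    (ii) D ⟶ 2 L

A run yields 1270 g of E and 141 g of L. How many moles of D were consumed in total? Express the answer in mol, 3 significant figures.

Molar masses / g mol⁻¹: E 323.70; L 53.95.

13.1 mol

n(E) = 1270 / 323.70 = 3.923 mol
n(L) = 141 / 53.95 = 2.614 mol
n(D) via (i) = (3/1)×3.923 = 11.77 mol
n(D) via (ii) = (1/2)×2.614 = 1.307 mol
total n(D) = 11.77 + 1.307 = 13.08 mol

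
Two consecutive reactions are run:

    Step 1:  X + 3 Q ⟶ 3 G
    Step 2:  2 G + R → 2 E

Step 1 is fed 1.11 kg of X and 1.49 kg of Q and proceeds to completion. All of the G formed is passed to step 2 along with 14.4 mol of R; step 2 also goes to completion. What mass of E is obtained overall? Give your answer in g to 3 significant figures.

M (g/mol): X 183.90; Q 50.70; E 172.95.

3130 g

Step 1:
n(X) = 1.110×1000 / 183.90 = 6.036 mol
n(Q) = 1.490×1000 / 50.70 = 29.39 mol
n/ν for X = 6.036/1 = 6.036
n/ν for Q = 29.39/3 = 9.797
Smallest n/ν is X → limiting reagent.
n(G) produced = (3/1) × 6.036 = 18.11 mol
Step 2:
n(G) available = 18.11 mol
n(R) = 14.40 mol
n/ν for G = 18.11/2 = 9.055
n/ν for R = 14.40/1 = 14.40
Smallest n/ν is G → limiting reagent.
n(E) = (2/2) × 18.11 = 18.11 mol
mass = 18.11 × 172.95 = 3132 g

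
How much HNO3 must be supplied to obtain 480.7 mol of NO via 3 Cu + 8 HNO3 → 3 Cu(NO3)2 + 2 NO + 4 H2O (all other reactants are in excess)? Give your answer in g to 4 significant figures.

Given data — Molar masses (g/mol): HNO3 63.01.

121200 g

n(NO) = 480.7 mol
n(HNO3) = (8/2) × 480.7 = 1923 mol
mass = 1923 × 63.01 = 121200 g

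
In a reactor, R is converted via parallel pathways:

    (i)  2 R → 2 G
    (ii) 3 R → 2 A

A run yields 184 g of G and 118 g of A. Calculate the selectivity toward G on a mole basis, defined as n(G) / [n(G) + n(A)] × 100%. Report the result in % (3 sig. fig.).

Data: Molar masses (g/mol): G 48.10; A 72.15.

n(G) = 184 / 48.10 = 3.825 mol
n(A) = 118 / 72.15 = 1.635 mol
selectivity = 3.825/(3.825+1.635) × 100 = 70.05 %

70.1 %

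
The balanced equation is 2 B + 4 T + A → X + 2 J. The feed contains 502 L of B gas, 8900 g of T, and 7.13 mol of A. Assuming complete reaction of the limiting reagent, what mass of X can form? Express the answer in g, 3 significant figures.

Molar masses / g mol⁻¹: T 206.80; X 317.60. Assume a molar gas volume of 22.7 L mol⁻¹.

2260 g

n(B) = 502.0 / 22.7 = 22.11 mol
n(T) = 8900 / 206.80 = 43.04 mol
n(A) = 7.130 mol
n/ν for B = 22.11/2 = 11.06
n/ν for T = 43.04/4 = 10.76
n/ν for A = 7.130/1 = 7.130
Smallest n/ν is A → limiting reagent.
n(X) = (1/1) × 7.130 = 7.130 mol
mass = 7.130 × 317.60 = 2264 g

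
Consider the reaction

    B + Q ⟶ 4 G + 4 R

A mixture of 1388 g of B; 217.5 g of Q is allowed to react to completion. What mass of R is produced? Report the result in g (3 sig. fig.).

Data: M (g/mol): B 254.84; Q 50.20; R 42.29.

733 g

n(B) = 1388 / 254.84 = 5.447 mol
n(Q) = 217.5 / 50.20 = 4.333 mol
n/ν for B = 5.447/1 = 5.447
n/ν for Q = 4.333/1 = 4.333
Smallest n/ν is Q → limiting reagent.
n(R) = (4/1) × 4.333 = 17.33 mol
mass = 17.33 × 42.29 = 732.9 g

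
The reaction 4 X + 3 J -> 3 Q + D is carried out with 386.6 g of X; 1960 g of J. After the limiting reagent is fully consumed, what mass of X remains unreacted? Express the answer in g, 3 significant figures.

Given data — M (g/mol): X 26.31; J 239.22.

99.2 g

n(X) = 386.6 / 26.31 = 14.69 mol
n(J) = 1960 / 239.22 = 8.193 mol
n/ν → X: 3.673, J: 2.731; J is limiting.
X consumed = (4/3) × 8.193 = 10.92 mol
X remaining = 14.69 − 10.92 = 3.770 mol
mass = 3.770 × 26.31 = 99.19 g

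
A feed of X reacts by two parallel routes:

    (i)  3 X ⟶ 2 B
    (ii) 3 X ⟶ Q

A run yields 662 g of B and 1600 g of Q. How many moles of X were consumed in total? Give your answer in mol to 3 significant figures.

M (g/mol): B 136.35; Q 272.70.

n(B) = 662 / 136.35 = 4.855 mol
n(Q) = 1600 / 272.70 = 5.867 mol
n(X) via (i) = (3/2)×4.855 = 7.283 mol
n(X) via (ii) = (3/1)×5.867 = 17.60 mol
total n(X) = 7.283 + 17.60 = 24.88 mol

24.9 mol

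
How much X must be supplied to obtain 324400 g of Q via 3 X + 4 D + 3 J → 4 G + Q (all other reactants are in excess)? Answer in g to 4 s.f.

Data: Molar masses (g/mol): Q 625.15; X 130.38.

203000 g

n(Q) = 324400 / 625.15 = 518.9 mol
n(X) = (3/1) × 518.9 = 1557 mol
mass = 1557 × 130.38 = 203000 g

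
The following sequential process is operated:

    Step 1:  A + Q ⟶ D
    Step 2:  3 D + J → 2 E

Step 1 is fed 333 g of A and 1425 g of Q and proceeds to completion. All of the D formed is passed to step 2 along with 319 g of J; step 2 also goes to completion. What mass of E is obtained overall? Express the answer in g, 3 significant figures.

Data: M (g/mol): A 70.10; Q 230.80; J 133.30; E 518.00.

1640 g

Step 1:
n(A) = 333.0 / 70.10 = 4.750 mol
n(Q) = 1425 / 230.80 = 6.174 mol
n/ν → A: 4.750, Q: 6.174; A is limiting.
n(D) produced = (1/1) × 4.750 = 4.750 mol
Step 2:
n(D) available = 4.750 mol
n(J) = 319.0 / 133.30 = 2.393 mol
n/ν → D: 1.583, J: 2.393; D is limiting.
n(E) = (2/3) × 4.750 = 3.167 mol
mass = 3.167 × 518.00 = 1641 g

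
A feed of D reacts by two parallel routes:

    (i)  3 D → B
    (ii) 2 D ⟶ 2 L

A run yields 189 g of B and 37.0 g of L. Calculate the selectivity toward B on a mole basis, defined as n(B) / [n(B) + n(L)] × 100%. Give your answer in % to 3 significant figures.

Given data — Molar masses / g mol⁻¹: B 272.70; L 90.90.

n(B) = 189 / 272.70 = 0.6931 mol
n(L) = 37.0 / 90.90 = 0.4070 mol
selectivity = 0.6931/(0.6931+0.4070) × 100 = 63.00 %

63.0 %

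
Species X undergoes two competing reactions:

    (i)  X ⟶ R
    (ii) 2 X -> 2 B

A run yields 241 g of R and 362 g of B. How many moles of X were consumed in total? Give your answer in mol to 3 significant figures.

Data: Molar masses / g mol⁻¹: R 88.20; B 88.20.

n(R) = 241 / 88.20 = 2.732 mol
n(B) = 362 / 88.20 = 4.104 mol
n(X) via (i) = (1/1)×2.732 = 2.732 mol
n(X) via (ii) = (2/2)×4.104 = 4.104 mol
total n(X) = 2.732 + 4.104 = 6.836 mol

6.84 mol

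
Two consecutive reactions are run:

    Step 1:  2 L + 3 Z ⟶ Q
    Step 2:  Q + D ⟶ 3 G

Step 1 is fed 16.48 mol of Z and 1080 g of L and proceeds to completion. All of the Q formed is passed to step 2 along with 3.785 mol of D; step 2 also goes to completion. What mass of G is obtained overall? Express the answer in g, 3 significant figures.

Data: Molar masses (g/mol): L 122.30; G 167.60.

1900 g

Step 1:
n(Z) = 16.48 mol
n(L) = 1080 / 122.30 = 8.831 mol
n/ν for Z = 16.48/3 = 5.493
n/ν for L = 8.831/2 = 4.416
Smallest n/ν is L → limiting reagent.
n(Q) produced = (1/2) × 8.831 = 4.416 mol
Step 2:
n(Q) available = 4.416 mol
n(D) = 3.785 mol
n/ν for Q = 4.416/1 = 4.416
n/ν for D = 3.785/1 = 3.785
Smallest n/ν is D → limiting reagent.
n(G) = (3/1) × 3.785 = 11.36 mol
mass = 11.36 × 167.60 = 1904 g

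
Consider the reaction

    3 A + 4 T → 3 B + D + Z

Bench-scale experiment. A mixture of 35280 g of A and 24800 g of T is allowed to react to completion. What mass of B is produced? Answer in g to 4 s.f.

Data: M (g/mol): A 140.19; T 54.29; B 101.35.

25510 g

n(A) = 35280 / 140.19 = 251.7 mol
n(T) = 24800 / 54.29 = 456.8 mol
n/ν for A = 251.7/3 = 83.90
n/ν for T = 456.8/4 = 114.2
Smallest n/ν is A → limiting reagent.
n(B) = (3/3) × 251.7 = 251.7 mol
mass = 251.7 × 101.35 = 25510 g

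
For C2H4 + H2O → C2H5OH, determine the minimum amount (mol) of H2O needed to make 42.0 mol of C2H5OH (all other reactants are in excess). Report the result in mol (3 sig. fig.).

42.0 mol

n(C2H5OH) = 42.00 mol
n(H2O) = (1/1) × 42.00 = 42.00 mol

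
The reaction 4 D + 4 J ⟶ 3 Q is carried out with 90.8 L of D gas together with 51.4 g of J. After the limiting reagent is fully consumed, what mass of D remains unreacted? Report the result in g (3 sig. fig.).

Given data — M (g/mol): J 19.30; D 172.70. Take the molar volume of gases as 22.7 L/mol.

231 g

n(D) = 90.80 / 22.7 = 4.000 mol
n(J) = 51.40 / 19.30 = 2.663 mol
n/ν → D: 1.000, J: 0.6658; J is limiting.
D consumed = (4/4) × 2.663 = 2.663 mol
D remaining = 4.000 − 2.663 = 1.337 mol
mass = 1.337 × 172.70 = 230.9 g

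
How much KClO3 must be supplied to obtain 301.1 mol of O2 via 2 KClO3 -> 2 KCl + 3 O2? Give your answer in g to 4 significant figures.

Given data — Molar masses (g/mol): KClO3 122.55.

24600 g

n(O2) = 301.1 mol
n(KClO3) = (2/3) × 301.1 = 200.7 mol
mass = 200.7 × 122.55 = 24600 g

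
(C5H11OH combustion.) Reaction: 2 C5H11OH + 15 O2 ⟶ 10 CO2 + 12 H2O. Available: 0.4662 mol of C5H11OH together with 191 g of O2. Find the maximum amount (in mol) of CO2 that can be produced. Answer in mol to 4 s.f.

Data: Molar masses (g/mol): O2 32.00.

2.331 mol

n(C5H11OH) = 0.4662 mol
n(O2) = 191.0 / 32.00 = 5.969 mol
n/ν → C5H11OH: 0.2331, O2: 0.3979; C5H11OH is limiting.
n(CO2) = (10/2) × 0.4662 = 2.331 mol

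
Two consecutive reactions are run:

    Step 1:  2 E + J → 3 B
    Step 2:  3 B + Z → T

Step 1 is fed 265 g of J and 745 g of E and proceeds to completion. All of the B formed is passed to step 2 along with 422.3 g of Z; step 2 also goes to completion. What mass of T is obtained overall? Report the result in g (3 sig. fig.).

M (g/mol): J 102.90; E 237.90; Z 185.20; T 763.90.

1200 g

Step 1:
n(J) = 265.0 / 102.90 = 2.575 mol
n(E) = 745.0 / 237.90 = 3.132 mol
n/ν for J = 2.575/1 = 2.575
n/ν for E = 3.132/2 = 1.566
Smallest n/ν is E → limiting reagent.
n(B) produced = (3/2) × 3.132 = 4.698 mol
Step 2:
n(B) available = 4.698 mol
n(Z) = 422.3 / 185.20 = 2.280 mol
n/ν for B = 4.698/3 = 1.566
n/ν for Z = 2.280/1 = 2.280
Smallest n/ν is B → limiting reagent.
n(T) = (1/3) × 4.698 = 1.566 mol
mass = 1.566 × 763.90 = 1196 g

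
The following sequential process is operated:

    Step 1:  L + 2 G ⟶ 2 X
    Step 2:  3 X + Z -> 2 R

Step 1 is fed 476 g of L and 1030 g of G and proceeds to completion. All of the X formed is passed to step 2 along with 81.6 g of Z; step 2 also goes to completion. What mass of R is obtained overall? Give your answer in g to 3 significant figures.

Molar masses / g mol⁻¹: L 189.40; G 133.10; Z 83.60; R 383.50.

Step 1:
n(L) = 476.0 / 189.40 = 2.513 mol
n(G) = 1030 / 133.10 = 7.739 mol
n/ν for L = 2.513/1 = 2.513
n/ν for G = 7.739/2 = 3.870
Smallest n/ν is L → limiting reagent.
n(X) produced = (2/1) × 2.513 = 5.026 mol
Step 2:
n(X) available = 5.026 mol
n(Z) = 81.60 / 83.60 = 0.9761 mol
n/ν for X = 5.026/3 = 1.675
n/ν for Z = 0.9761/1 = 0.9761
Smallest n/ν is Z → limiting reagent.
n(R) = (2/1) × 0.9761 = 1.952 mol
mass = 1.952 × 383.50 = 748.6 g

749 g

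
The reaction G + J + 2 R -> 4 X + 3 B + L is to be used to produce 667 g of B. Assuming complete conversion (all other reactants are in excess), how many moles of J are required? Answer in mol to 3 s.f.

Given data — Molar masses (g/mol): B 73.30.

n(B) = 667 / 73.30 = 9.100 mol
n(J) = (1/3) × 9.100 = 3.033 mol

3.03 mol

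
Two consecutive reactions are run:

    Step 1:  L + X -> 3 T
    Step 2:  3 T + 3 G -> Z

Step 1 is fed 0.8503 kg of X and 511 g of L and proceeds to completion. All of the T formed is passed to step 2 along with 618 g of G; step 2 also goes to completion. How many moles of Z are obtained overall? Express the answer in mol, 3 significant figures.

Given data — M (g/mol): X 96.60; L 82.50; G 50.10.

4.11 mol

Step 1:
n(X) = 0.8503×1000 / 96.60 = 8.802 mol
n(L) = 511.0 / 82.50 = 6.194 mol
n/ν for X = 8.802/1 = 8.802
n/ν for L = 6.194/1 = 6.194
Smallest n/ν is L → limiting reagent.
n(T) produced = (3/1) × 6.194 = 18.58 mol
Step 2:
n(T) available = 18.58 mol
n(G) = 618.0 / 50.10 = 12.34 mol
n/ν for T = 18.58/3 = 6.193
n/ν for G = 12.34/3 = 4.113
Smallest n/ν is G → limiting reagent.
n(Z) = (1/3) × 12.34 = 4.113 mol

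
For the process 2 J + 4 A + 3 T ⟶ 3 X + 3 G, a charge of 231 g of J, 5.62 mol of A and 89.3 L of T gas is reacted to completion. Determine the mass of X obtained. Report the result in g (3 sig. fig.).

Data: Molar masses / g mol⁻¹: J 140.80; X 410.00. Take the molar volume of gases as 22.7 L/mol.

1010 g

n(J) = 231.0 / 140.80 = 1.641 mol
n(A) = 5.620 mol
n(T) = 89.30 / 22.7 = 3.934 mol
n/ν for J = 1.641/2 = 0.8205
n/ν for A = 5.620/4 = 1.405
n/ν for T = 3.934/3 = 1.311
Smallest n/ν is J → limiting reagent.
n(X) = (3/2) × 1.641 = 2.462 mol
mass = 2.462 × 410.00 = 1009 g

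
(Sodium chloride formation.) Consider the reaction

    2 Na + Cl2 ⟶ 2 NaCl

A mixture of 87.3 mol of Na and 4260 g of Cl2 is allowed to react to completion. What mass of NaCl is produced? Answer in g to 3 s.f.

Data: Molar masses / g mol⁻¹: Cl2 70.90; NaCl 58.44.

5100 g

n(Na) = 87.30 mol
n(Cl2) = 4260 / 70.90 = 60.08 mol
n/ν → Na: 43.65, Cl2: 60.08; Na is limiting.
n(NaCl) = (2/2) × 87.30 = 87.30 mol
mass = 87.30 × 58.44 = 5102 g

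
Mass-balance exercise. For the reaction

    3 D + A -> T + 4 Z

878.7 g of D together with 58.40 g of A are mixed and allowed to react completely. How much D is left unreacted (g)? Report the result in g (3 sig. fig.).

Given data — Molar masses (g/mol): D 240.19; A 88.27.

n(D) = 878.7 / 240.19 = 3.658 mol
n(A) = 58.40 / 88.27 = 0.6616 mol
n/ν → D: 1.219, A: 0.6616; A is limiting.
D consumed = (3/1) × 0.6616 = 1.985 mol
D remaining = 3.658 − 1.985 = 1.673 mol
mass = 1.673 × 240.19 = 401.8 g

402 g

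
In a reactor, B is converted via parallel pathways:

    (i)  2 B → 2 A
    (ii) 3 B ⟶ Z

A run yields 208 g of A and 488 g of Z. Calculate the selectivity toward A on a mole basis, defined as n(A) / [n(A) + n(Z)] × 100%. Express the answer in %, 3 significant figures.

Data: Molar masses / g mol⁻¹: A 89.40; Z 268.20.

n(A) = 208 / 89.40 = 2.327 mol
n(Z) = 488 / 268.20 = 1.820 mol
selectivity = 2.327/(2.327+1.820) × 100 = 56.11 %

56.1 %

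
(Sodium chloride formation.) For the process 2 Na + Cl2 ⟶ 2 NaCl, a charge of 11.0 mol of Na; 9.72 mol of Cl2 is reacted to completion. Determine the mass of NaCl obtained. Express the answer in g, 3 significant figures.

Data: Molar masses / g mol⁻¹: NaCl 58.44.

643 g

n(Na) = 11.00 mol
n(Cl2) = 9.720 mol
n/ν for Na = 11.00/2 = 5.500
n/ν for Cl2 = 9.720/1 = 9.720
Smallest n/ν is Na → limiting reagent.
n(NaCl) = (2/2) × 11.00 = 11.00 mol
mass = 11.00 × 58.44 = 642.8 g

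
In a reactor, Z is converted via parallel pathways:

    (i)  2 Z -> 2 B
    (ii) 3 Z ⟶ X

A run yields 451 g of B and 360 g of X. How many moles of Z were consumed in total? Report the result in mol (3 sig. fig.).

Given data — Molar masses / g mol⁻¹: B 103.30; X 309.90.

n(B) = 451 / 103.30 = 4.366 mol
n(X) = 360 / 309.90 = 1.162 mol
n(Z) via (i) = (2/2)×4.366 = 4.366 mol
n(Z) via (ii) = (3/1)×1.162 = 3.486 mol
total n(Z) = 4.366 + 3.486 = 7.852 mol

7.85 mol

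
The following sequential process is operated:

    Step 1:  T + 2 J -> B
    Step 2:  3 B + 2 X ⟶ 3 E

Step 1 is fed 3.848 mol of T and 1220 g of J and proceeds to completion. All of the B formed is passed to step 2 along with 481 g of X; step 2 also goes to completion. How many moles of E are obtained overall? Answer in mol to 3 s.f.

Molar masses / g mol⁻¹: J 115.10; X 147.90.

Step 1:
n(T) = 3.848 mol
n(J) = 1220 / 115.10 = 10.60 mol
n/ν for T = 3.848/1 = 3.848
n/ν for J = 10.60/2 = 5.300
Smallest n/ν is T → limiting reagent.
n(B) produced = (1/1) × 3.848 = 3.848 mol
Step 2:
n(B) available = 3.848 mol
n(X) = 481.0 / 147.90 = 3.252 mol
n/ν for B = 3.848/3 = 1.283
n/ν for X = 3.252/2 = 1.626
Smallest n/ν is B → limiting reagent.
n(E) = (3/3) × 3.848 = 3.848 mol

3.85 mol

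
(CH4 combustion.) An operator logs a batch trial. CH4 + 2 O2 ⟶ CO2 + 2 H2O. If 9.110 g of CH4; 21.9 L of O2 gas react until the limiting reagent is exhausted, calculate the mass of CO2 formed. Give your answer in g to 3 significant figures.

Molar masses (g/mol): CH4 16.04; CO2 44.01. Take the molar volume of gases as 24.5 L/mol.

n(CH4) = 9.110 / 16.04 = 0.5680 mol
n(O2) = 21.90 / 24.5 = 0.8939 mol
n/ν for CH4 = 0.5680/1 = 0.5680
n/ν for O2 = 0.8939/2 = 0.4470
Smallest n/ν is O2 → limiting reagent.
n(CO2) = (1/2) × 0.8939 = 0.4470 mol
mass = 0.4470 × 44.01 = 19.67 g

19.7 g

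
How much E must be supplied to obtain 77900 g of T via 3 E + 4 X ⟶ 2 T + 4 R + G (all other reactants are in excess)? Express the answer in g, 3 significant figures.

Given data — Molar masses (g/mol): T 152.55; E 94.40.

72300 g

n(T) = 77900 / 152.55 = 510.7 mol
n(E) = (3/2) × 510.7 = 766.1 mol
mass = 766.1 × 94.40 = 72320 g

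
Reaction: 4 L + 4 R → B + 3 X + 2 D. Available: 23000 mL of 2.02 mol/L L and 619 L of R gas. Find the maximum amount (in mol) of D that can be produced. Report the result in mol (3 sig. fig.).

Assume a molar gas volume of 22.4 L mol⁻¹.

13.8 mol

n(L) = 2.02 × 23000/1000 = 46.46 mol
n(R) = 619.0 / 22.4 = 27.63 mol
n/ν for L = 46.46/4 = 11.62
n/ν for R = 27.63/4 = 6.908
Smallest n/ν is R → limiting reagent.
n(D) = (2/4) × 27.63 = 13.82 mol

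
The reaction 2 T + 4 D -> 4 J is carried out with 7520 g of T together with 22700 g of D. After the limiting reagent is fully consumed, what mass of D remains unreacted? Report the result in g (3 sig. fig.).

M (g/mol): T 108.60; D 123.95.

n(T) = 7520 / 108.60 = 69.24 mol
n(D) = 22700 / 123.95 = 183.1 mol
n/ν for T = 69.24/2 = 34.62
n/ν for D = 183.1/4 = 45.78
Smallest n/ν is T → limiting reagent.
D consumed = (4/2) × 69.24 = 138.5 mol
D remaining = 183.1 − 138.5 = 44.60 mol
mass = 44.60 × 123.95 = 5528 g

5530 g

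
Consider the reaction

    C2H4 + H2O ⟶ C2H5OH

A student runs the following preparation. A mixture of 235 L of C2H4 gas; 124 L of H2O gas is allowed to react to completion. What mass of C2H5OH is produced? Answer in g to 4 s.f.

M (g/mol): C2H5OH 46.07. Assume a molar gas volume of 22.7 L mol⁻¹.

251.7 g

n(C2H4) = 235.0 / 22.7 = 10.35 mol
n(H2O) = 124.0 / 22.7 = 5.463 mol
n/ν for C2H4 = 10.35/1 = 10.35
n/ν for H2O = 5.463/1 = 5.463
Smallest n/ν is H2O → limiting reagent.
n(C2H5OH) = (1/1) × 5.463 = 5.463 mol
mass = 5.463 × 46.07 = 251.7 g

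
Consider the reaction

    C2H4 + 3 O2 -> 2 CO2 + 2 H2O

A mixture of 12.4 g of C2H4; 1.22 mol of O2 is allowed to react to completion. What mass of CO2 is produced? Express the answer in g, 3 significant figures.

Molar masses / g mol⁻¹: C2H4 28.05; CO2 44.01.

35.8 g

n(C2H4) = 12.40 / 28.05 = 0.4421 mol
n(O2) = 1.220 mol
n/ν for C2H4 = 0.4421/1 = 0.4421
n/ν for O2 = 1.220/3 = 0.4067
Smallest n/ν is O2 → limiting reagent.
n(CO2) = (2/3) × 1.220 = 0.8133 mol
mass = 0.8133 × 44.01 = 35.79 g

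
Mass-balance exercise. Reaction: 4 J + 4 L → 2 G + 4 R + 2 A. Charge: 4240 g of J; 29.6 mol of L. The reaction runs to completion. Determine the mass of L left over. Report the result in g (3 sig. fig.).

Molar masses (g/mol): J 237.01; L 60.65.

n(J) = 4240 / 237.01 = 17.89 mol
n(L) = 29.60 mol
n/ν for J = 17.89/4 = 4.473
n/ν for L = 29.60/4 = 7.400
Smallest n/ν is J → limiting reagent.
L consumed = (4/4) × 17.89 = 17.89 mol
L remaining = 29.60 − 17.89 = 11.71 mol
mass = 11.71 × 60.65 = 710.2 g

710 g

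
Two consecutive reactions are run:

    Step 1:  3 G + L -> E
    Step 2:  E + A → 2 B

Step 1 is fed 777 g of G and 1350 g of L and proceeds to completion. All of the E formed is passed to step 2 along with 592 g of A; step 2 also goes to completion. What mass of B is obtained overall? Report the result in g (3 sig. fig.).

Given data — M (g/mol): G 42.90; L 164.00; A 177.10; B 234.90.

Step 1:
n(G) = 777.0 / 42.90 = 18.11 mol
n(L) = 1350 / 164.00 = 8.232 mol
n/ν → G: 6.037, L: 8.232; G is limiting.
n(E) produced = (1/3) × 18.11 = 6.037 mol
Step 2:
n(E) available = 6.037 mol
n(A) = 592.0 / 177.10 = 3.343 mol
n/ν → E: 6.037, A: 3.343; A is limiting.
n(B) = (2/1) × 3.343 = 6.686 mol
mass = 6.686 × 234.90 = 1571 g

1570 g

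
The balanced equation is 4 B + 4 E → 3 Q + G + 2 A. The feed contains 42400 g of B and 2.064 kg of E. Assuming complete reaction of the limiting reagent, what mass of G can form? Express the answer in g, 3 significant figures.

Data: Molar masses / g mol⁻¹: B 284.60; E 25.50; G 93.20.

n(B) = 42400 / 284.60 = 149.0 mol
n(E) = 2.064×1000 / 25.50 = 80.94 mol
n/ν for B = 149.0/4 = 37.25
n/ν for E = 80.94/4 = 20.24
Smallest n/ν is E → limiting reagent.
n(G) = (1/4) × 80.94 = 20.24 mol
mass = 20.24 × 93.20 = 1886 g

1890 g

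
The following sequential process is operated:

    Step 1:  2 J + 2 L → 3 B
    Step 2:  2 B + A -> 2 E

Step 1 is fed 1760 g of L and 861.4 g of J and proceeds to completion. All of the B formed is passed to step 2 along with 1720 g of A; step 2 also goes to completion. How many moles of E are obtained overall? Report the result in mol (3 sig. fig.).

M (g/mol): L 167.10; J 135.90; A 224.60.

9.51 mol

Step 1:
n(L) = 1760 / 167.10 = 10.53 mol
n(J) = 861.4 / 135.90 = 6.338 mol
n/ν for L = 10.53/2 = 5.265
n/ν for J = 6.338/2 = 3.169
Smallest n/ν is J → limiting reagent.
n(B) produced = (3/2) × 6.338 = 9.507 mol
Step 2:
n(B) available = 9.507 mol
n(A) = 1720 / 224.60 = 7.658 mol
n/ν for B = 9.507/2 = 4.754
n/ν for A = 7.658/1 = 7.658
Smallest n/ν is B → limiting reagent.
n(E) = (2/2) × 9.507 = 9.507 mol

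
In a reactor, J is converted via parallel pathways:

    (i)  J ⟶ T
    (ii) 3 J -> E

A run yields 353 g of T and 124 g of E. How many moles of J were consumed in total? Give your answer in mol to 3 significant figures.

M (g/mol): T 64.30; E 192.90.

7.42 mol

n(T) = 353 / 64.30 = 5.490 mol
n(E) = 124 / 192.90 = 0.6428 mol
n(J) via (i) = (1/1)×5.490 = 5.490 mol
n(J) via (ii) = (3/1)×0.6428 = 1.928 mol
total n(J) = 5.490 + 1.928 = 7.418 mol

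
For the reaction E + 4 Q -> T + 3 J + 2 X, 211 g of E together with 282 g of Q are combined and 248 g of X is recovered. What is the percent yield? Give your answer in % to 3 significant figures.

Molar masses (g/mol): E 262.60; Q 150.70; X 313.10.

84.7 %

n(E) = 211.0 / 262.60 = 0.8035 mol
n(Q) = 282.0 / 150.70 = 1.871 mol
n/ν for E = 0.8035/1 = 0.8035
n/ν for Q = 1.871/4 = 0.4678
Smallest n/ν is Q → limiting reagent.
theoretical n(X) = (2/4) × 1.871 = 0.9355 mol → 292.9 g
% yield = 248 / 292.9 × 100 = 84.67 %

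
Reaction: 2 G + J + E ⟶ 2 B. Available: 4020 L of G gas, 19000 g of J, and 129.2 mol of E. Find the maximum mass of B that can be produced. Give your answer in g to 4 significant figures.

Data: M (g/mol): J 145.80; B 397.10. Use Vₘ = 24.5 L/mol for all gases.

65160 g

n(G) = 4020 / 24.5 = 164.1 mol
n(J) = 19000 / 145.80 = 130.3 mol
n(E) = 129.2 mol
n/ν for G = 164.1/2 = 82.05
n/ν for J = 130.3/1 = 130.3
n/ν for E = 129.2/1 = 129.2
Smallest n/ν is G → limiting reagent.
n(B) = (2/2) × 164.1 = 164.1 mol
mass = 164.1 × 397.10 = 65160 g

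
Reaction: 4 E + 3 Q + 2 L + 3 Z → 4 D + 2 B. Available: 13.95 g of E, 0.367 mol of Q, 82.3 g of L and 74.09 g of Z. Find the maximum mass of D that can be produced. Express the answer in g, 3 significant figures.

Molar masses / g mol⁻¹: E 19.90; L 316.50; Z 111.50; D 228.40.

n(E) = 13.95 / 19.90 = 0.7010 mol
n(Q) = 0.3670 mol
n(L) = 82.30 / 316.50 = 0.2600 mol
n(Z) = 74.09 / 111.50 = 0.6645 mol
n/ν → E: 0.1753, Q: 0.1223, L: 0.1300, Z: 0.2215; Q is limiting.
n(D) = (4/3) × 0.3670 = 0.4893 mol
mass = 0.4893 × 228.40 = 111.8 g

112 g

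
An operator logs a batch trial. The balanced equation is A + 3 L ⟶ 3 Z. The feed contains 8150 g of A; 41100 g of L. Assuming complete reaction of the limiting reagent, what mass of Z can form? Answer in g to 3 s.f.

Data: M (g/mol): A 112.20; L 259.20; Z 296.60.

47000 g

n(A) = 8150 / 112.20 = 72.64 mol
n(L) = 41100 / 259.20 = 158.6 mol
n/ν for A = 72.64/1 = 72.64
n/ν for L = 158.6/3 = 52.87
Smallest n/ν is L → limiting reagent.
n(Z) = (3/3) × 158.6 = 158.6 mol
mass = 158.6 × 296.60 = 47040 g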